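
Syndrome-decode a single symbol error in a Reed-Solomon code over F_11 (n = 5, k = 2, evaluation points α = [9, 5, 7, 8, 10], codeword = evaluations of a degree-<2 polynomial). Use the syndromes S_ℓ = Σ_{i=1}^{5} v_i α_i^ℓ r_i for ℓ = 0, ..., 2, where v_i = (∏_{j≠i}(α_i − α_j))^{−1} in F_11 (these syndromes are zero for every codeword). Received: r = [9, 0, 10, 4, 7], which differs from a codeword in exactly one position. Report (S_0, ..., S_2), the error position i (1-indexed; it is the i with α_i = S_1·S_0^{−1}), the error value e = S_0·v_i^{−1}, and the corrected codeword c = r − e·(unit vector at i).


S = (6, 5, 6), error at position 5, error magnitude e = 4, c = [9, 0, 10, 4, 3].

Step 1: column multipliers v_i = (∏_{j≠i}(α_i − α_j))^{−1} mod 11.
  i = 1 (α = 9): (9−5)(9−7)(9−8)(9−10) = 4·2·1·(−1) = −8 ≡ 3, so v_1 = 3^{−1} = 4 (mod 11).
  i = 2 (α = 5): (5−9)(5−7)(5−8)(5−10) = (−4)·(−2)·(−3)·(−5) = 120 ≡ 10, so v_2 = 10^{−1} = 10 (mod 11).
  i = 3 (α = 7): (7−9)(7−5)(7−8)(7−10) = (−2)·2·(−1)·(−3) = −12 ≡ 10, so v_3 = 10^{−1} = 10 (mod 11).
  i = 4 (α = 8): (8−9)(8−5)(8−7)(8−10) = (−1)·3·1·(−2) = 6 ≡ 6, so v_4 = 6^{−1} = 2 (mod 11).
  i = 5 (α = 10): (10−9)(10−5)(10−7)(10−8) = 1·5·3·2 = 30 ≡ 8, so v_5 = 8^{−1} = 7 (mod 11).
  v = [4, 10, 10, 2, 7].
Step 2: syndromes of r = [9, 0, 10, 4, 7] (all sums mod 11).
  S_0 = Σ v_i r_i = 4·9 + 10·0 + 10·10 + 2·4 + 7·7 = 193 ≡ 6.
  S_1 = Σ v_i α_i r_i = 4·9·9 + 10·5·0 + 10·7·10 + 2·8·4 + 7·10·7 = 1578 ≡ 5.
  α_i^2 mod 11 = [4, 3, 5, 9, 1].
  S_2 = Σ v_i α_i^2 r_i = 4·4·9 + 10·3·0 + 10·5·10 + 2·9·4 + 7·1·7 = 765 ≡ 6.
  S = (6, 5, 6) ≠ 0, so r is not a codeword (an error is present).
Step 3: locate the error. For a single error e at position i, S_ℓ = v_i·e·α_i^ℓ, so α_err = S_1/S_0.
  S_0^{−1} = 6^{−1} = 2 (mod 11), so α_err = 5·2 = 10 ≡ 10 = α_5. Error position i = 5.
  Consistency check: S_2/S_1 = 6·9 = 54 ≡ 10 = α_err ✓ (single-error assumption holds).
Step 4: error magnitude e = S_0/v_5 = S_0·∏_{j≠5}(α_5 − α_j) = 6·8 = 48 ≡ 4 (mod 11).
Step 5: correct position 5: c_5 = r_5 − e = 7 − 4 ≡ 3 (mod 11). Hence c = [9, 0, 10, 4, 3].
  Check: interpolating c through the α_i gives m(x) = 8 + 5·x (degree < 2) with m(α_i) = c_i for every i, so c is indeed a codeword.


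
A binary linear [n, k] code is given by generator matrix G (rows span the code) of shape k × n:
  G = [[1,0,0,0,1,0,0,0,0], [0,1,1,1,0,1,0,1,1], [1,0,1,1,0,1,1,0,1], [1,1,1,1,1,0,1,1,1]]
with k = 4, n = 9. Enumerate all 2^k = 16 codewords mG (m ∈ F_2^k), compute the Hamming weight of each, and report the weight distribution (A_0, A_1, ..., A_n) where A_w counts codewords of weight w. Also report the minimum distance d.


Weight distribution: A_0 = 1, A_2 = 2, A_4 = 7, A_6 = 4, A_8 = 2. Minimum distance d = 2.

Enumerate all 2^4 = 16 messages m ∈ F_2^4.
For each, compute codeword c = mG in F_2^9, then tally its weight.
  m = 0000 → c = 000000000, weight = 0.
  m = 1000 → c = 100010000, weight = 2.
  m = 0100 → c = 011101011, weight = 6.
  m = 1100 → c = 111111011, weight = 8.
  m = 0010 → c = 101101101, weight = 6.
  m = 1010 → c = 001111101, weight = 6.
  m = 0110 → c = 110000110, weight = 4.
  m = 1110 → c = 010010110, weight = 4.
  m = 0001 → c = 111110111, weight = 8.
  m = 1001 → c = 011100111, weight = 6.
  m = 0101 → c = 100011100, weight = 4.
  m = 1101 → c = 000001100, weight = 2.
  m = 0011 → c = 010011010, weight = 4.
  m = 1011 → c = 110001010, weight = 4.
  m = 0111 → c = 001110001, weight = 4.
  m = 1111 → c = 101100001, weight = 4.
Tally weights:
  weight 0: 1 codewords.
  weight 2: 2 codewords.
  weight 4: 7 codewords.
  weight 6: 4 codewords.
  weight 8: 2 codewords.
Minimum distance d = smallest w > 0 with A_w > 0 = 2.
Sanity: Σ A_w = 16 = 2^4 = 16 ✓.


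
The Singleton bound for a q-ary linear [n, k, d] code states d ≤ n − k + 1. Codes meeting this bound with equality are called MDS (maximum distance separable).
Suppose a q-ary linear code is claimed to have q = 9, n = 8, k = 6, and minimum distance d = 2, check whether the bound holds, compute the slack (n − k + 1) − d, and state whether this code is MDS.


Singleton RHS = n − k + 1 = 3, slack = 1, bound satisfied, not MDS.

Singleton bound: d ≤ n − k + 1.
Here n = 8, k = 6, so n − k + 1 = 3.
Given d = 2, check d ≤ 3: YES.
Slack = (n − k + 1) − d = 1.
The code is NOT MDS (slack = 1 > 0).
Description: the claimed parameters are [8, 6, 2]_9; such a code would be non-MDS.


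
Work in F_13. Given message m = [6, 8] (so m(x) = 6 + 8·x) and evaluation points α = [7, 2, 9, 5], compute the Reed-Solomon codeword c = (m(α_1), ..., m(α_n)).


c = [10, 9, 0, 7]

Message polynomial: m(x) = 6 + 8·x (mod 13).
For each evaluation point α_i, compute m(α_i) mod 13:
  α_1 = 7: Horner steps 8 → 10, so m(7) = 10.
  α_2 = 2: Horner steps 8 → 9, so m(2) = 9.
  α_3 = 9: Horner steps 8 → 0, so m(9) = 0.
  α_4 = 5: Horner steps 8 → 7, so m(5) = 7.
Codeword c = [10, 9, 0, 7] ∈ F_13^4.


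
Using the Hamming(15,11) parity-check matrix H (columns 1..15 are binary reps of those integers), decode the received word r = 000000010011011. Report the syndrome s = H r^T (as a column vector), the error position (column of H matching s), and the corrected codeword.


s = (1, 1, 1, 0)^T, error position = 14, corrected codeword c = 000000010011001

Compute s = H r^T mod 2 one row at a time:
  s_1 = 1 + 0 + 0 + 1 + 1 + 0 + 1 + 1 = 5 ≡ 1 (mod 2).
  s_2 = 0 + 0 + 0 + 0 + 1 + 0 + 1 + 1 = 3 ≡ 1 (mod 2).
  s_3 = 0 + 0 + 0 + 0 + 0 + 1 + 1 + 1 = 3 ≡ 1 (mod 2).
  s_4 = 0 + 0 + 0 + 0 + 0 + 1 + 0 + 1 = 2 ≡ 0 (mod 2).
s = (1, 1, 1, 0)^T — this equals column 14 of H (binary 1110), so error is at position 14.
Correct: flip bit 14 of r = 000000010011011 to get c = 000000010011001.


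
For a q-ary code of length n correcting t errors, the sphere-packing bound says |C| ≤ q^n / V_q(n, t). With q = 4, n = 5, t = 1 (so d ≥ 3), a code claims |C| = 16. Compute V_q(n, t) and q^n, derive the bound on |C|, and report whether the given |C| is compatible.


V_q(n, t) = 16, q^n = 1024, Hamming bound = 64, |C| = 16 ≤ bound (satisfied).

Step 1: Compute V_q(n, t) = Σ_{j=0}^1 C(n, j) (q−1)^j.
  j = 0: C(5,0)·(3)^0 = 1·1 = 1.
  j = 1: C(5,1)·(3)^1 = 5·3 = 15.
  V_q(n, t) = 1 + 15 = 16.
Step 2: q^n = 4^5 = 1024.
Step 3: Hamming bound ⌊q^n / V_q(n,t)⌋ = ⌊1024/16⌋ = 64.
Step 4: Compare |C| = 16 to 64: satisfied.
The claimed |C| lies below the Hamming bound.


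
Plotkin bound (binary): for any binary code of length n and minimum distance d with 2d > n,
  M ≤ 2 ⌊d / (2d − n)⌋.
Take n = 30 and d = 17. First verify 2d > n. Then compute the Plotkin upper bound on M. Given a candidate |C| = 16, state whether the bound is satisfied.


Plotkin bound M ≤ 8; given |C| = 16 > bound (violated).

Check applicability: 2d = 34, n = 30.
2d − n = 4 > 0, so Plotkin applies.
Compute d/(2d−n) = 17/4 ≈ 4.2500.
⌊d/(2d−n)⌋ = 4.
Plotkin bound: M ≤ 2·4 = 8.
Given |C| = 16, check: VIOLATED.
This |C| is above the Plotkin bound, so no binary code with n = 30, d = 17 and 16 codewords exists.


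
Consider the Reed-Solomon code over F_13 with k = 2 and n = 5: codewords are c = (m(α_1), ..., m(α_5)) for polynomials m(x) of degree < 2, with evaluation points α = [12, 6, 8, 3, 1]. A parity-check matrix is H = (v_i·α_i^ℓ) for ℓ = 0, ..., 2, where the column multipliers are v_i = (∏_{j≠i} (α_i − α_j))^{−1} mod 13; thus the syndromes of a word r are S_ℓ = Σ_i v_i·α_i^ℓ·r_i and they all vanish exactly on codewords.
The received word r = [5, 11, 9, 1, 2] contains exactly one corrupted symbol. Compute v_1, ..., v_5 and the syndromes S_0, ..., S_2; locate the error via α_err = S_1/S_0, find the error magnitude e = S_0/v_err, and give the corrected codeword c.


S = (4, 4, 4), error at position 5, error magnitude e = 12, c = [5, 11, 9, 1, 3].

Step 1: column multipliers v_i = (∏_{j≠i}(α_i − α_j))^{−1} mod 13.
  i = 1 (α = 12): (12−6)(12−8)(12−3)(12−1) = 6·4·9·11 = 2376 ≡ 10, so v_1 = 10^{−1} = 4 (mod 13).
  i = 2 (α = 6): (6−12)(6−8)(6−3)(6−1) = (−6)·(−2)·3·5 = 180 ≡ 11, so v_2 = 11^{−1} = 6 (mod 13).
  i = 3 (α = 8): (8−12)(8−6)(8−3)(8−1) = (−4)·2·5·7 = −280 ≡ 6, so v_3 = 6^{−1} = 11 (mod 13).
  i = 4 (α = 3): (3−12)(3−6)(3−8)(3−1) = (−9)·(−3)·(−5)·2 = −270 ≡ 3, so v_4 = 3^{−1} = 9 (mod 13).
  i = 5 (α = 1): (1−12)(1−6)(1−8)(1−3) = (−11)·(−5)·(−7)·(−2) = 770 ≡ 3, so v_5 = 3^{−1} = 9 (mod 13).
  v = [4, 6, 11, 9, 9].
Step 2: syndromes of r = [5, 11, 9, 1, 2] (all sums mod 13).
  S_0 = Σ v_i r_i = 4·5 + 6·11 + 11·9 + 9·1 + 9·2 = 212 ≡ 4.
  S_1 = Σ v_i α_i r_i = 4·12·5 + 6·6·11 + 11·8·9 + 9·3·1 + 9·1·2 = 1473 ≡ 4.
  α_i^2 mod 13 = [1, 10, 12, 9, 1].
  S_2 = Σ v_i α_i^2 r_i = 4·1·5 + 6·10·11 + 11·12·9 + 9·9·1 + 9·1·2 = 1967 ≡ 4.
  S = (4, 4, 4) ≠ 0, so r is not a codeword (an error is present).
Step 3: locate the error. For a single error e at position i, S_ℓ = v_i·e·α_i^ℓ, so α_err = S_1/S_0.
  S_0^{−1} = 4^{−1} = 10 (mod 13), so α_err = 4·10 = 40 ≡ 1 = α_5. Error position i = 5.
  Consistency check: S_2/S_1 = 4·10 = 40 ≡ 1 = α_err ✓ (single-error assumption holds).
Step 4: error magnitude e = S_0/v_5 = S_0·∏_{j≠5}(α_5 − α_j) = 4·3 = 12 ≡ 12 (mod 13).
Step 5: correct position 5: c_5 = r_5 − e = 2 − 12 ≡ 3 (mod 13). Hence c = [5, 11, 9, 1, 3].
  Check: interpolating c through the α_i gives m(x) = 4 + 12·x (degree < 2) with m(α_i) = c_i for every i, so c is indeed a codeword.


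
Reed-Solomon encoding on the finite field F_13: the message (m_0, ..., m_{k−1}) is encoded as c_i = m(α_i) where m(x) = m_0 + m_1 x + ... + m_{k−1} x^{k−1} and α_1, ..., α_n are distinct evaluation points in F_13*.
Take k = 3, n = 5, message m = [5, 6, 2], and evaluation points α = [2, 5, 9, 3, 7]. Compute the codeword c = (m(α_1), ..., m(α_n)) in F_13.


c = [12, 7, 0, 2, 2]

Message polynomial: m(x) = 5 + 6·x + 2·x^2 (mod 13).
For each evaluation point α_i, compute m(α_i) mod 13:
  α_1 = 2: Horner steps 2 → 10 → 12, so m(2) = 12.
  α_2 = 5: Horner steps 2 → 3 → 7, so m(5) = 7.
  α_3 = 9: Horner steps 2 → 11 → 0, so m(9) = 0.
  α_4 = 3: Horner steps 2 → 12 → 2, so m(3) = 2.
  α_5 = 7: Horner steps 2 → 7 → 2, so m(7) = 2.
Codeword c = [12, 7, 0, 2, 2] ∈ F_13^5.


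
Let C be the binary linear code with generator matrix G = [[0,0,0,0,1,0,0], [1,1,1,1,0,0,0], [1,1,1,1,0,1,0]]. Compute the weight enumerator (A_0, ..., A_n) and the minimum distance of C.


Weight distribution: A_0 = 1, A_1 = 2, A_2 = 1, A_4 = 1, A_5 = 2, A_6 = 1. Minimum distance d = 1.

Enumerate all 2^3 = 8 messages m ∈ F_2^3.
For each, compute codeword c = mG in F_2^7, then tally its weight.
  m = 000 → c = 0000000, weight = 0.
  m = 100 → c = 0000100, weight = 1.
  m = 010 → c = 1111000, weight = 4.
  m = 110 → c = 1111100, weight = 5.
  m = 001 → c = 1111010, weight = 5.
  m = 101 → c = 1111110, weight = 6.
  m = 011 → c = 0000010, weight = 1.
  m = 111 → c = 0000110, weight = 2.
Tally weights:
  weight 0: 1 codewords.
  weight 1: 2 codewords.
  weight 2: 1 codewords.
  weight 4: 1 codewords.
  weight 5: 2 codewords.
  weight 6: 1 codewords.
Minimum distance d = smallest w > 0 with A_w > 0 = 1.
Sanity: Σ A_w = 8 = 2^3 = 8 ✓.


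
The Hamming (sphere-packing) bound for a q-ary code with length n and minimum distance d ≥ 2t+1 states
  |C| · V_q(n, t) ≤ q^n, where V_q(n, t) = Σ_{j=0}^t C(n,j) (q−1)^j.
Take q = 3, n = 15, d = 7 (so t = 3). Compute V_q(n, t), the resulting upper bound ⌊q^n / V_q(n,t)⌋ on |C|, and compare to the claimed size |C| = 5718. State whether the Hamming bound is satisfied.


V_q(n, t) = 4091, q^n = 14348907, Hamming bound = 3507, |C| = 5718 > bound (violated).

Step 1: Compute V_q(n, t) = Σ_{j=0}^3 C(n, j) (q−1)^j.
  j = 0: C(15,0)·(2)^0 = 1·1 = 1.
  j = 1: C(15,1)·(2)^1 = 15·2 = 30.
  j = 2: C(15,2)·(2)^2 = 105·4 = 420.
  j = 3: C(15,3)·(2)^3 = 455·8 = 3640.
  V_q(n, t) = 1 + 30 + 420 + 3640 = 4091.
Step 2: q^n = 3^15 = 14348907.
Step 3: Hamming bound ⌊q^n / V_q(n,t)⌋ = ⌊14348907/4091⌋ = 3507.
Step 4: Compare |C| = 5718 to 3507: violated.
The claimed |C| lies above the Hamming bound, so no 3-ary code of length 15 with d ≥ 7 can have 5718 codewords.


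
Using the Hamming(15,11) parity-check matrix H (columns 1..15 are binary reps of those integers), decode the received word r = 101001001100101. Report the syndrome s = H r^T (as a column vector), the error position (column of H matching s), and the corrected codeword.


s = (0, 1, 0, 1)^T, error position = 5, corrected codeword c = 101011001100101

Compute s = H r^T mod 2 one row at a time:
  s_1 = 0 + 1 + 1 + 0 + 0 + 1 + 0 + 1 = 4 ≡ 0 (mod 2).
  s_2 = 0 + 0 + 1 + 0 + 0 + 1 + 0 + 1 = 3 ≡ 1 (mod 2).
  s_3 = 0 + 1 + 1 + 0 + 1 + 0 + 0 + 1 = 4 ≡ 0 (mod 2).
  s_4 = 1 + 1 + 0 + 0 + 1 + 0 + 1 + 1 = 5 ≡ 1 (mod 2).
s = (0, 1, 0, 1)^T — this equals column 5 of H (binary 0101), so error is at position 5.
Correct: flip bit 5 of r = 101001001100101 to get c = 101011001100101.


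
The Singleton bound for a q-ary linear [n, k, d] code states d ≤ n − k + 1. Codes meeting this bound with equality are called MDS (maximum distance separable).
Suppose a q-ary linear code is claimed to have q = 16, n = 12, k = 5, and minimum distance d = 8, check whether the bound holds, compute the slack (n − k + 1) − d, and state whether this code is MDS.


Singleton RHS = n − k + 1 = 8, slack = 0, bound satisfied, MDS.

Singleton bound: d ≤ n − k + 1.
Here n = 12, k = 5, so n − k + 1 = 8.
Given d = 8, check d ≤ 8: YES.
Slack = (n − k + 1) − d = 0.
The code is MDS (slack = 0).
Description: the claimed parameters are [12, 5, 8]_16; such a code would be MDS (meets Singleton bound).


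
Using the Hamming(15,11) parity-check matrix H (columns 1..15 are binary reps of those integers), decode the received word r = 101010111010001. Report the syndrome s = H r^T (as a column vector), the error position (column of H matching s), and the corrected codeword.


s = (0, 1, 0, 1)^T, error position = 5, corrected codeword c = 101000111010001

Compute s = H r^T mod 2 one row at a time:
  s_1 = 1 + 1 + 0 + 1 + 0 + 0 + 0 + 1 = 4 ≡ 0 (mod 2).
  s_2 = 0 + 1 + 0 + 1 + 0 + 0 + 0 + 1 = 3 ≡ 1 (mod 2).
  s_3 = 0 + 1 + 0 + 1 + 0 + 1 + 0 + 1 = 4 ≡ 0 (mod 2).
  s_4 = 1 + 1 + 1 + 1 + 1 + 1 + 0 + 1 = 7 ≡ 1 (mod 2).
s = (0, 1, 0, 1)^T — this equals column 5 of H (binary 0101), so error is at position 5.
Correct: flip bit 5 of r = 101010111010001 to get c = 101000111010001.


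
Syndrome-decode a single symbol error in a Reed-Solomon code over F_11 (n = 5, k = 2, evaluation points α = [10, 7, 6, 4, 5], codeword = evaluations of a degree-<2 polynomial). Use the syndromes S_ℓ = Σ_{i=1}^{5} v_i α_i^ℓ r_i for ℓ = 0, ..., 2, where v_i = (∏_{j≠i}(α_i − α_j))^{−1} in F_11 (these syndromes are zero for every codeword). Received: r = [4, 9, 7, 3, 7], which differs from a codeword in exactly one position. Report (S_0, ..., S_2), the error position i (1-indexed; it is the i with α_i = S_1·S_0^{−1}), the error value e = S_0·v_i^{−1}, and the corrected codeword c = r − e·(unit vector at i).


S = (2, 10, 6), error at position 5, error magnitude e = 2, c = [4, 9, 7, 3, 5].

Step 1: column multipliers v_i = (∏_{j≠i}(α_i − α_j))^{−1} mod 11.
  i = 1 (α = 10): (10−7)(10−6)(10−4)(10−5) = 3·4·6·5 = 360 ≡ 8, so v_1 = 8^{−1} = 7 (mod 11).
  i = 2 (α = 7): (7−10)(7−6)(7−4)(7−5) = (−3)·1·3·2 = −18 ≡ 4, so v_2 = 4^{−1} = 3 (mod 11).
  i = 3 (α = 6): (6−10)(6−7)(6−4)(6−5) = (−4)·(−1)·2·1 = 8 ≡ 8, so v_3 = 8^{−1} = 7 (mod 11).
  i = 4 (α = 4): (4−10)(4−7)(4−6)(4−5) = (−6)·(−3)·(−2)·(−1) = 36 ≡ 3, so v_4 = 3^{−1} = 4 (mod 11).
  i = 5 (α = 5): (5−10)(5−7)(5−6)(5−4) = (−5)·(−2)·(−1)·1 = −10 ≡ 1, so v_5 = 1^{−1} = 1 (mod 11).
  v = [7, 3, 7, 4, 1].
Step 2: syndromes of r = [4, 9, 7, 3, 7] (all sums mod 11).
  S_0 = Σ v_i r_i = 7·4 + 3·9 + 7·7 + 4·3 + 1·7 = 123 ≡ 2.
  S_1 = Σ v_i α_i r_i = 7·10·4 + 3·7·9 + 7·6·7 + 4·4·3 + 1·5·7 = 846 ≡ 10.
  α_i^2 mod 11 = [1, 5, 3, 5, 3].
  S_2 = Σ v_i α_i^2 r_i = 7·1·4 + 3·5·9 + 7·3·7 + 4·5·3 + 1·3·7 = 391 ≡ 6.
  S = (2, 10, 6) ≠ 0, so r is not a codeword (an error is present).
Step 3: locate the error. For a single error e at position i, S_ℓ = v_i·e·α_i^ℓ, so α_err = S_1/S_0.
  S_0^{−1} = 2^{−1} = 6 (mod 11), so α_err = 10·6 = 60 ≡ 5 = α_5. Error position i = 5.
  Consistency check: S_2/S_1 = 6·10 = 60 ≡ 5 = α_err ✓ (single-error assumption holds).
Step 4: error magnitude e = S_0/v_5 = S_0·∏_{j≠5}(α_5 − α_j) = 2·1 = 2 ≡ 2 (mod 11).
Step 5: correct position 5: c_5 = r_5 − e = 7 − 2 ≡ 5 (mod 11). Hence c = [4, 9, 7, 3, 5].
  Check: interpolating c through the α_i gives m(x) = 6 + 2·x (degree < 2) with m(α_i) = c_i for every i, so c is indeed a codeword.


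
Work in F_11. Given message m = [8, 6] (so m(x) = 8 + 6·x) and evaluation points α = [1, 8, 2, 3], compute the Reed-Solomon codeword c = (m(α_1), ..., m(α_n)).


c = [3, 1, 9, 4]

Message polynomial: m(x) = 8 + 6·x (mod 11).
For each evaluation point α_i, compute m(α_i) mod 11:
  α_1 = 1: Horner steps 6 → 3, so m(1) = 3.
  α_2 = 8: Horner steps 6 → 1, so m(8) = 1.
  α_3 = 2: Horner steps 6 → 9, so m(2) = 9.
  α_4 = 3: Horner steps 6 → 4, so m(3) = 4.
Codeword c = [3, 1, 9, 4] ∈ F_11^4.


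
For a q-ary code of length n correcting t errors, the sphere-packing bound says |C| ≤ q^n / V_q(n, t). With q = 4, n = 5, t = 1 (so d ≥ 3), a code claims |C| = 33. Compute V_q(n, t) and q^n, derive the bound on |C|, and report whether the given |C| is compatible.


V_q(n, t) = 16, q^n = 1024, Hamming bound = 64, |C| = 33 ≤ bound (satisfied).

Step 1: Compute V_q(n, t) = Σ_{j=0}^1 C(n, j) (q−1)^j.
  j = 0: C(5,0)·(3)^0 = 1·1 = 1.
  j = 1: C(5,1)·(3)^1 = 5·3 = 15.
  V_q(n, t) = 1 + 15 = 16.
Step 2: q^n = 4^5 = 1024.
Step 3: Hamming bound ⌊q^n / V_q(n,t)⌋ = ⌊1024/16⌋ = 64.
Step 4: Compare |C| = 33 to 64: satisfied.
The claimed |C| lies below the Hamming bound.


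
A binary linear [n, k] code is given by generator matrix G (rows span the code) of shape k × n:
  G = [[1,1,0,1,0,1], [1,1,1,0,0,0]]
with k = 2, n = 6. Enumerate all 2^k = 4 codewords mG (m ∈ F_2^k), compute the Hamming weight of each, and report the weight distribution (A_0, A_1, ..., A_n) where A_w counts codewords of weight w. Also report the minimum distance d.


Weight distribution: A_0 = 1, A_3 = 2, A_4 = 1. Minimum distance d = 3.

Enumerate all 2^2 = 4 messages m ∈ F_2^2.
For each, compute codeword c = mG in F_2^6, then tally its weight.
  m = 00 → c = 000000, weight = 0.
  m = 10 → c = 110101, weight = 4.
  m = 01 → c = 111000, weight = 3.
  m = 11 → c = 001101, weight = 3.
Tally weights:
  weight 0: 1 codewords.
  weight 3: 2 codewords.
  weight 4: 1 codewords.
Minimum distance d = smallest w > 0 with A_w > 0 = 3.
Sanity: Σ A_w = 4 = 2^2 = 4 ✓.


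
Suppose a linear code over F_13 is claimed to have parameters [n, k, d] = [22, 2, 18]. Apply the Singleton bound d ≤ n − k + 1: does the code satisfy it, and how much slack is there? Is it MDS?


Singleton RHS = n − k + 1 = 21, slack = 3, bound satisfied, not MDS.

Singleton bound: d ≤ n − k + 1.
Here n = 22, k = 2, so n − k + 1 = 21.
Given d = 18, check d ≤ 21: YES.
Slack = (n − k + 1) − d = 3.
The code is NOT MDS (slack = 3 > 0).
Description: the claimed parameters are [22, 2, 18]_13; such a code would be non-MDS.


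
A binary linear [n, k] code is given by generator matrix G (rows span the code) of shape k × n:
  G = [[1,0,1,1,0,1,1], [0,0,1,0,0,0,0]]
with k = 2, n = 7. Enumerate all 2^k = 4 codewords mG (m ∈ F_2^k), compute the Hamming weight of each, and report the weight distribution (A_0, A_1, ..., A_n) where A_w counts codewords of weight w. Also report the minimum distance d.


Weight distribution: A_0 = 1, A_1 = 1, A_4 = 1, A_5 = 1. Minimum distance d = 1.

Enumerate all 2^2 = 4 messages m ∈ F_2^2.
For each, compute codeword c = mG in F_2^7, then tally its weight.
  m = 00 → c = 0000000, weight = 0.
  m = 10 → c = 1011011, weight = 5.
  m = 01 → c = 0010000, weight = 1.
  m = 11 → c = 1001011, weight = 4.
Tally weights:
  weight 0: 1 codewords.
  weight 1: 1 codewords.
  weight 4: 1 codewords.
  weight 5: 1 codewords.
Minimum distance d = smallest w > 0 with A_w > 0 = 1.
Sanity: Σ A_w = 4 = 2^2 = 4 ✓.


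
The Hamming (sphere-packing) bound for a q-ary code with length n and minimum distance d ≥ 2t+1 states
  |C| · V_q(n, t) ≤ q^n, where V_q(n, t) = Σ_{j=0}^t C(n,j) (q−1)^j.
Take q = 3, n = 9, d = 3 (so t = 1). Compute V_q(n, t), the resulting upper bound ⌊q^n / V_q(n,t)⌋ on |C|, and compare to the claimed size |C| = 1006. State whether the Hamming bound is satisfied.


V_q(n, t) = 19, q^n = 19683, Hamming bound = 1035, |C| = 1006 ≤ bound (satisfied).

Step 1: Compute V_q(n, t) = Σ_{j=0}^1 C(n, j) (q−1)^j.
  j = 0: C(9,0)·(2)^0 = 1·1 = 1.
  j = 1: C(9,1)·(2)^1 = 9·2 = 18.
  V_q(n, t) = 1 + 18 = 19.
Step 2: q^n = 3^9 = 19683.
Step 3: Hamming bound ⌊q^n / V_q(n,t)⌋ = ⌊19683/19⌋ = 1035.
Step 4: Compare |C| = 1006 to 1035: satisfied.
The claimed |C| lies below the Hamming bound.


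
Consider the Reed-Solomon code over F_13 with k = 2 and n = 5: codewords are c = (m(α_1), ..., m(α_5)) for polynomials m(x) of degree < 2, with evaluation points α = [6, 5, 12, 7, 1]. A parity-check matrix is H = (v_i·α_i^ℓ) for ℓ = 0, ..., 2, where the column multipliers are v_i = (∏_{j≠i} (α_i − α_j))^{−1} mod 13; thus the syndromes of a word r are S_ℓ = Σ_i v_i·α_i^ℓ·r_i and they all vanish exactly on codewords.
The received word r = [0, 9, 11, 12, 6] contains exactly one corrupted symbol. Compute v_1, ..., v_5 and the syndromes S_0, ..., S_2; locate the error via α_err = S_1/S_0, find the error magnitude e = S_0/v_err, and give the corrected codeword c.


S = (12, 6, 3), error at position 4, error magnitude e = 8, c = [0, 9, 11, 4, 6].

Step 1: column multipliers v_i = (∏_{j≠i}(α_i − α_j))^{−1} mod 13.
  i = 1 (α = 6): (6−5)(6−12)(6−7)(6−1) = 1·(−6)·(−1)·5 = 30 ≡ 4, so v_1 = 4^{−1} = 10 (mod 13).
  i = 2 (α = 5): (5−6)(5−12)(5−7)(5−1) = (−1)·(−7)·(−2)·4 = −56 ≡ 9, so v_2 = 9^{−1} = 3 (mod 13).
  i = 3 (α = 12): (12−6)(12−5)(12−7)(12−1) = 6·7·5·11 = 2310 ≡ 9, so v_3 = 9^{−1} = 3 (mod 13).
  i = 4 (α = 7): (7−6)(7−5)(7−12)(7−1) = 1·2·(−5)·6 = −60 ≡ 5, so v_4 = 5^{−1} = 8 (mod 13).
  i = 5 (α = 1): (1−6)(1−5)(1−12)(1−7) = (−5)·(−4)·(−11)·(−6) = 1320 ≡ 7, so v_5 = 7^{−1} = 2 (mod 13).
  v = [10, 3, 3, 8, 2].
Step 2: syndromes of r = [0, 9, 11, 12, 6] (all sums mod 13).
  S_0 = Σ v_i r_i = 10·0 + 3·9 + 3·11 + 8·12 + 2·6 = 168 ≡ 12.
  S_1 = Σ v_i α_i r_i = 10·6·0 + 3·5·9 + 3·12·11 + 8·7·12 + 2·1·6 = 1215 ≡ 6.
  α_i^2 mod 13 = [10, 12, 1, 10, 1].
  S_2 = Σ v_i α_i^2 r_i = 10·10·0 + 3·12·9 + 3·1·11 + 8·10·12 + 2·1·6 = 1329 ≡ 3.
  S = (12, 6, 3) ≠ 0, so r is not a codeword (an error is present).
Step 3: locate the error. For a single error e at position i, S_ℓ = v_i·e·α_i^ℓ, so α_err = S_1/S_0.
  S_0^{−1} = 12^{−1} = 12 (mod 13), so α_err = 6·12 = 72 ≡ 7 = α_4. Error position i = 4.
  Consistency check: S_2/S_1 = 3·11 = 33 ≡ 7 = α_err ✓ (single-error assumption holds).
Step 4: error magnitude e = S_0/v_4 = S_0·∏_{j≠4}(α_4 − α_j) = 12·5 = 60 ≡ 8 (mod 13).
Step 5: correct position 4: c_4 = r_4 − e = 12 − 8 ≡ 4 (mod 13). Hence c = [0, 9, 11, 4, 6].
  Check: interpolating c through the α_i gives m(x) = 2 + 4·x (degree < 2) with m(α_i) = c_i for every i, so c is indeed a codeword.


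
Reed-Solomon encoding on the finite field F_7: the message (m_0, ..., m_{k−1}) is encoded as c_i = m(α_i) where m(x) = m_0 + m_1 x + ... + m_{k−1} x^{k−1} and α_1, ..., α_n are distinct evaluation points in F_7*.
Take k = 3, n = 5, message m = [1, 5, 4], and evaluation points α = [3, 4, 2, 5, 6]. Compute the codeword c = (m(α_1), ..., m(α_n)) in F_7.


c = [3, 1, 6, 0, 0]

Message polynomial: m(x) = 1 + 5·x + 4·x^2 (mod 7).
For each evaluation point α_i, compute m(α_i) mod 7:
  α_1 = 3: Horner steps 4 → 3 → 3, so m(3) = 3.
  α_2 = 4: Horner steps 4 → 0 → 1, so m(4) = 1.
  α_3 = 2: Horner steps 4 → 6 → 6, so m(2) = 6.
  α_4 = 5: Horner steps 4 → 4 → 0, so m(5) = 0.
  α_5 = 6: Horner steps 4 → 1 → 0, so m(6) = 0.
Codeword c = [3, 1, 6, 0, 0] ∈ F_7^5.


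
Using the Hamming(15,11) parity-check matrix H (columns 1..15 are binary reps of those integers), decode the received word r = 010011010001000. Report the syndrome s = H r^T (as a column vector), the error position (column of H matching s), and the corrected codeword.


s = (0, 1, 0, 1)^T, error position = 5, corrected codeword c = 010001010001000

Compute s = H r^T mod 2 one row at a time:
  s_1 = 1 + 0 + 0 + 0 + 1 + 0 + 0 + 0 = 2 ≡ 0 (mod 2).
  s_2 = 0 + 1 + 1 + 0 + 1 + 0 + 0 + 0 = 3 ≡ 1 (mod 2).
  s_3 = 1 + 0 + 1 + 0 + 0 + 0 + 0 + 0 = 2 ≡ 0 (mod 2).
  s_4 = 0 + 0 + 1 + 0 + 0 + 0 + 0 + 0 = 1 ≡ 1 (mod 2).
s = (0, 1, 0, 1)^T — this equals column 5 of H (binary 0101), so error is at position 5.
Correct: flip bit 5 of r = 010011010001000 to get c = 010001010001000.


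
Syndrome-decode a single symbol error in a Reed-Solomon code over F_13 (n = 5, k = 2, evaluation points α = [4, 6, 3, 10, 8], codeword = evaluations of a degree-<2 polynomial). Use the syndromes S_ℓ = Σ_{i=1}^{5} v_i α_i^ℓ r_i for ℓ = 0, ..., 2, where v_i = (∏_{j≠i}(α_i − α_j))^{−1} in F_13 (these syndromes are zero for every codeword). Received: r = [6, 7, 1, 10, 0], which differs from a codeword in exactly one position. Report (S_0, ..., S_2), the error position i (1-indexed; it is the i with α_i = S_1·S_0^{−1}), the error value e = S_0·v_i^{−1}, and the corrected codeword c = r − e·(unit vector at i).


S = (12, 7, 3), error at position 2, error magnitude e = 4, c = [6, 3, 1, 10, 0].

Step 1: column multipliers v_i = (∏_{j≠i}(α_i − α_j))^{−1} mod 13.
  i = 1 (α = 4): (4−6)(4−3)(4−10)(4−8) = (−2)·1·(−6)·(−4) = −48 ≡ 4, so v_1 = 4^{−1} = 10 (mod 13).
  i = 2 (α = 6): (6−4)(6−3)(6−10)(6−8) = 2·3·(−4)·(−2) = 48 ≡ 9, so v_2 = 9^{−1} = 3 (mod 13).
  i = 3 (α = 3): (3−4)(3−6)(3−10)(3−8) = (−1)·(−3)·(−7)·(−5) = 105 ≡ 1, so v_3 = 1^{−1} = 1 (mod 13).
  i = 4 (α = 10): (10−4)(10−6)(10−3)(10−8) = 6·4·7·2 = 336 ≡ 11, so v_4 = 11^{−1} = 6 (mod 13).
  i = 5 (α = 8): (8−4)(8−6)(8−3)(8−10) = 4·2·5·(−2) = −80 ≡ 11, so v_5 = 11^{−1} = 6 (mod 13).
  v = [10, 3, 1, 6, 6].
Step 2: syndromes of r = [6, 7, 1, 10, 0] (all sums mod 13).
  S_0 = Σ v_i r_i = 10·6 + 3·7 + 1·1 + 6·10 + 6·0 = 142 ≡ 12.
  S_1 = Σ v_i α_i r_i = 10·4·6 + 3·6·7 + 1·3·1 + 6·10·10 + 6·8·0 = 969 ≡ 7.
  α_i^2 mod 13 = [3, 10, 9, 9, 12].
  S_2 = Σ v_i α_i^2 r_i = 10·3·6 + 3·10·7 + 1·9·1 + 6·9·10 + 6·12·0 = 939 ≡ 3.
  S = (12, 7, 3) ≠ 0, so r is not a codeword (an error is present).
Step 3: locate the error. For a single error e at position i, S_ℓ = v_i·e·α_i^ℓ, so α_err = S_1/S_0.
  S_0^{−1} = 12^{−1} = 12 (mod 13), so α_err = 7·12 = 84 ≡ 6 = α_2. Error position i = 2.
  Consistency check: S_2/S_1 = 3·2 = 6 ≡ 6 = α_err ✓ (single-error assumption holds).
Step 4: error magnitude e = S_0/v_2 = S_0·∏_{j≠2}(α_2 − α_j) = 12·9 = 108 ≡ 4 (mod 13).
Step 5: correct position 2: c_2 = r_2 − e = 7 − 4 ≡ 3 (mod 13). Hence c = [6, 3, 1, 10, 0].
  Check: interpolating c through the α_i gives m(x) = 12 + 5·x (degree < 2) with m(α_i) = c_i for every i, so c is indeed a codeword.


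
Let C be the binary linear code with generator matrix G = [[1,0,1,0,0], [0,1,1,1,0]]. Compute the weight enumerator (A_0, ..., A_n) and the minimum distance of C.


Weight distribution: A_0 = 1, A_2 = 1, A_3 = 2. Minimum distance d = 2.

Enumerate all 2^2 = 4 messages m ∈ F_2^2.
For each, compute codeword c = mG in F_2^5, then tally its weight.
  m = 00 → c = 00000, weight = 0.
  m = 10 → c = 10100, weight = 2.
  m = 01 → c = 01110, weight = 3.
  m = 11 → c = 11010, weight = 3.
Tally weights:
  weight 0: 1 codewords.
  weight 2: 1 codewords.
  weight 3: 2 codewords.
Minimum distance d = smallest w > 0 with A_w > 0 = 2.
Sanity: Σ A_w = 4 = 2^2 = 4 ✓.


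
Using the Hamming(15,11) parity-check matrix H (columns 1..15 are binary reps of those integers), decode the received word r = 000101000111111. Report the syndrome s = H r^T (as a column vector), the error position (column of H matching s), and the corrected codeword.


s = (0, 0, 1, 1)^T, error position = 3, corrected codeword c = 001101000111111

Compute s = H r^T mod 2 one row at a time:
  s_1 = 0 + 0 + 1 + 1 + 1 + 1 + 1 + 1 = 6 ≡ 0 (mod 2).
  s_2 = 1 + 0 + 1 + 0 + 1 + 1 + 1 + 1 = 6 ≡ 0 (mod 2).
  s_3 = 0 + 0 + 1 + 0 + 1 + 1 + 1 + 1 = 5 ≡ 1 (mod 2).
  s_4 = 0 + 0 + 0 + 0 + 0 + 1 + 1 + 1 = 3 ≡ 1 (mod 2).
s = (0, 0, 1, 1)^T — this equals column 3 of H (binary 0011), so error is at position 3.
Correct: flip bit 3 of r = 000101000111111 to get c = 001101000111111.


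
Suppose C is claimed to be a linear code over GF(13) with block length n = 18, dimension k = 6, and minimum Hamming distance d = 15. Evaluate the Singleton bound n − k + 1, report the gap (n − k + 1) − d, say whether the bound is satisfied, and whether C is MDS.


Singleton RHS = n − k + 1 = 13, slack = -2, bound violated (no such code; not MDS).

Singleton bound: d ≤ n − k + 1.
Here n = 18, k = 6, so n − k + 1 = 13.
Given d = 15, check d ≤ 13: NO.
Slack = (n − k + 1) − d = -2.
The slack is negative: d = 15 exceeds n − k + 1 = 13 by 2, so the Singleton bound is violated and no linear [18, 6, 15]_13 code can exist. In particular it is not MDS (MDS requires d = n − k + 1 exactly).
Description: the claimed parameters are [18, 6, 15]_13; such a code would be impossible (violates the Singleton bound).


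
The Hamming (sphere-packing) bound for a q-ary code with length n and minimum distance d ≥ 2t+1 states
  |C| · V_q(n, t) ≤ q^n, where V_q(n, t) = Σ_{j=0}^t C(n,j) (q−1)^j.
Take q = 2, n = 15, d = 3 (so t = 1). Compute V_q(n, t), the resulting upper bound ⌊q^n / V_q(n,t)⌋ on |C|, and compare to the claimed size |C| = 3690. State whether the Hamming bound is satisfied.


V_q(n, t) = 16, q^n = 32768, Hamming bound = 2048, |C| = 3690 > bound (violated).

Step 1: Compute V_q(n, t) = Σ_{j=0}^1 C(n, j) (q−1)^j.
  j = 0: C(15,0)·(1)^0 = 1·1 = 1.
  j = 1: C(15,1)·(1)^1 = 15·1 = 15.
  V_q(n, t) = 1 + 15 = 16.
Step 2: q^n = 2^15 = 32768.
Step 3: Hamming bound ⌊q^n / V_q(n,t)⌋ = ⌊32768/16⌋ = 2048.
Step 4: Compare |C| = 3690 to 2048: violated.
The claimed |C| lies above the Hamming bound, so no 2-ary code of length 15 with d ≥ 3 can have 3690 codewords.


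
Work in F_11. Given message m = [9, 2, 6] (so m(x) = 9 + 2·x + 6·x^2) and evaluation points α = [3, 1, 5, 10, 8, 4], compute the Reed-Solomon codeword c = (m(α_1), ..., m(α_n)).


c = [3, 6, 4, 2, 2, 3]

Message polynomial: m(x) = 9 + 2·x + 6·x^2 (mod 11).
For each evaluation point α_i, compute m(α_i) mod 11:
  α_1 = 3: Horner steps 6 → 9 → 3, so m(3) = 3.
  α_2 = 1: Horner steps 6 → 8 → 6, so m(1) = 6.
  α_3 = 5: Horner steps 6 → 10 → 4, so m(5) = 4.
  α_4 = 10: Horner steps 6 → 7 → 2, so m(10) = 2.
  α_5 = 8: Horner steps 6 → 6 → 2, so m(8) = 2.
  α_6 = 4: Horner steps 6 → 4 → 3, so m(4) = 3.
Codeword c = [3, 6, 4, 2, 2, 3] ∈ F_11^6.


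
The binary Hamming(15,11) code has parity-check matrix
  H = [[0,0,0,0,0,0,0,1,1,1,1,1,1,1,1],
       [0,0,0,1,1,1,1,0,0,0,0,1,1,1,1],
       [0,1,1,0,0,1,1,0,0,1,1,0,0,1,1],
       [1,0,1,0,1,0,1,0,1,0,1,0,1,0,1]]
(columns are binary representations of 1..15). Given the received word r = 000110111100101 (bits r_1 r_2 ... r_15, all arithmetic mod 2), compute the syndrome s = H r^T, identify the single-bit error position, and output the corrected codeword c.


s = (1, 1, 1, 1)^T, error position = 15, corrected codeword c = 000110111100100

Compute s = H r^T mod 2 one row at a time:
  s_1 = 1 + 1 + 1 + 0 + 0 + 1 + 0 + 1 = 5 ≡ 1 (mod 2).
  s_2 = 1 + 1 + 0 + 1 + 0 + 1 + 0 + 1 = 5 ≡ 1 (mod 2).
  s_3 = 0 + 0 + 0 + 1 + 1 + 0 + 0 + 1 = 3 ≡ 1 (mod 2).
  s_4 = 0 + 0 + 1 + 1 + 1 + 0 + 1 + 1 = 5 ≡ 1 (mod 2).
s = (1, 1, 1, 1)^T — this equals column 15 of H (binary 1111), so error is at position 15.
Correct: flip bit 15 of r = 000110111100101 to get c = 000110111100100.


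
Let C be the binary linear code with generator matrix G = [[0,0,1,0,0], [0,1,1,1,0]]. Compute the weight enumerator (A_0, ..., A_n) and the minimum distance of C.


Weight distribution: A_0 = 1, A_1 = 1, A_2 = 1, A_3 = 1. Minimum distance d = 1.

Enumerate all 2^2 = 4 messages m ∈ F_2^2.
For each, compute codeword c = mG in F_2^5, then tally its weight.
  m = 00 → c = 00000, weight = 0.
  m = 10 → c = 00100, weight = 1.
  m = 01 → c = 01110, weight = 3.
  m = 11 → c = 01010, weight = 2.
Tally weights:
  weight 0: 1 codewords.
  weight 1: 1 codewords.
  weight 2: 1 codewords.
  weight 3: 1 codewords.
Minimum distance d = smallest w > 0 with A_w > 0 = 1.
Sanity: Σ A_w = 4 = 2^2 = 4 ✓.


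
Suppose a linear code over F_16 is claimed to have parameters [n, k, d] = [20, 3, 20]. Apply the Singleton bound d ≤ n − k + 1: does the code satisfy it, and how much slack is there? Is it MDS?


Singleton RHS = n − k + 1 = 18, slack = -2, bound violated (no such code; not MDS).

Singleton bound: d ≤ n − k + 1.
Here n = 20, k = 3, so n − k + 1 = 18.
Given d = 20, check d ≤ 18: NO.
Slack = (n − k + 1) − d = -2.
The slack is negative: d = 20 exceeds n − k + 1 = 18 by 2, so the Singleton bound is violated and no linear [20, 3, 20]_16 code can exist. In particular it is not MDS (MDS requires d = n − k + 1 exactly).
Description: the claimed parameters are [20, 3, 20]_16; such a code would be impossible (violates the Singleton bound).


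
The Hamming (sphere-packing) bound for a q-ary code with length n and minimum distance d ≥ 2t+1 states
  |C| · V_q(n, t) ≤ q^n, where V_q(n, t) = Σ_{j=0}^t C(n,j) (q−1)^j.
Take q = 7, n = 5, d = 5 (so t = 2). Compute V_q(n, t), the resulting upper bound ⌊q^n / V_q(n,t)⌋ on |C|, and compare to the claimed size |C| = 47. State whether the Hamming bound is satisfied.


V_q(n, t) = 391, q^n = 16807, Hamming bound = 42, |C| = 47 > bound (violated).

Step 1: Compute V_q(n, t) = Σ_{j=0}^2 C(n, j) (q−1)^j.
  j = 0: C(5,0)·(6)^0 = 1·1 = 1.
  j = 1: C(5,1)·(6)^1 = 5·6 = 30.
  j = 2: C(5,2)·(6)^2 = 10·36 = 360.
  V_q(n, t) = 1 + 30 + 360 = 391.
Step 2: q^n = 7^5 = 16807.
Step 3: Hamming bound ⌊q^n / V_q(n,t)⌋ = ⌊16807/391⌋ = 42.
Step 4: Compare |C| = 47 to 42: violated.
The claimed |C| lies above the Hamming bound, so no 7-ary code of length 5 with d ≥ 5 can have 47 codewords.


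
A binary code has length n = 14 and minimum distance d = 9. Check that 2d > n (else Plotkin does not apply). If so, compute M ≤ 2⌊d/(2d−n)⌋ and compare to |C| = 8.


Plotkin bound M ≤ 4; given |C| = 8 > bound (violated).

Check applicability: 2d = 18, n = 14.
2d − n = 4 > 0, so Plotkin applies.
Compute d/(2d−n) = 9/4 ≈ 2.2500.
⌊d/(2d−n)⌋ = 2.
Plotkin bound: M ≤ 2·2 = 4.
Given |C| = 8, check: VIOLATED.
This |C| is above the Plotkin bound, so no binary code with n = 14, d = 9 and 8 codewords exists.


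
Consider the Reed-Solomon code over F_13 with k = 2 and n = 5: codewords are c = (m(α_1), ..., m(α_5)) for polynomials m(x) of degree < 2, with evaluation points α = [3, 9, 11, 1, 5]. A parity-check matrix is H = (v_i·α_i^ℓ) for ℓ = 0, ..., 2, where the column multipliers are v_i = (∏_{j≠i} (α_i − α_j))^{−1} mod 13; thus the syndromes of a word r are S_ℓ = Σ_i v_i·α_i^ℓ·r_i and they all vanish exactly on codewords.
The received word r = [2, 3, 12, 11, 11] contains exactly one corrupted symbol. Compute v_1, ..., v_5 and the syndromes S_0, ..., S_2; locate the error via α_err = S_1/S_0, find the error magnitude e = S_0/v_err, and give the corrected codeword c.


S = (6, 6, 6), error at position 4, error magnitude e = 5, c = [2, 3, 12, 6, 11].

Step 1: column multipliers v_i = (∏_{j≠i}(α_i − α_j))^{−1} mod 13.
  i = 1 (α = 3): (3−9)(3−11)(3−1)(3−5) = (−6)·(−8)·2·(−2) = −192 ≡ 3, so v_1 = 3^{−1} = 9 (mod 13).
  i = 2 (α = 9): (9−3)(9−11)(9−1)(9−5) = 6·(−2)·8·4 = −384 ≡ 6, so v_2 = 6^{−1} = 11 (mod 13).
  i = 3 (α = 11): (11−3)(11−9)(11−1)(11−5) = 8·2·10·6 = 960 ≡ 11, so v_3 = 11^{−1} = 6 (mod 13).
  i = 4 (α = 1): (1−3)(1−9)(1−11)(1−5) = (−2)·(−8)·(−10)·(−4) = 640 ≡ 3, so v_4 = 3^{−1} = 9 (mod 13).
  i = 5 (α = 5): (5−3)(5−9)(5−11)(5−1) = 2·(−4)·(−6)·4 = 192 ≡ 10, so v_5 = 10^{−1} = 4 (mod 13).
  v = [9, 11, 6, 9, 4].
Step 2: syndromes of r = [2, 3, 12, 11, 11] (all sums mod 13).
  S_0 = Σ v_i r_i = 9·2 + 11·3 + 6·12 + 9·11 + 4·11 = 266 ≡ 6.
  S_1 = Σ v_i α_i r_i = 9·3·2 + 11·9·3 + 6·11·12 + 9·1·11 + 4·5·11 = 1462 ≡ 6.
  α_i^2 mod 13 = [9, 3, 4, 1, 12].
  S_2 = Σ v_i α_i^2 r_i = 9·9·2 + 11·3·3 + 6·4·12 + 9·1·11 + 4·12·11 = 1176 ≡ 6.
  S = (6, 6, 6) ≠ 0, so r is not a codeword (an error is present).
Step 3: locate the error. For a single error e at position i, S_ℓ = v_i·e·α_i^ℓ, so α_err = S_1/S_0.
  S_0^{−1} = 6^{−1} = 11 (mod 13), so α_err = 6·11 = 66 ≡ 1 = α_4. Error position i = 4.
  Consistency check: S_2/S_1 = 6·11 = 66 ≡ 1 = α_err ✓ (single-error assumption holds).
Step 4: error magnitude e = S_0/v_4 = S_0·∏_{j≠4}(α_4 − α_j) = 6·3 = 18 ≡ 5 (mod 13).
Step 5: correct position 4: c_4 = r_4 − e = 11 − 5 ≡ 6 (mod 13). Hence c = [2, 3, 12, 6, 11].
  Check: interpolating c through the α_i gives m(x) = 8 + 11·x (degree < 2) with m(α_i) = c_i for every i, so c is indeed a codeword.


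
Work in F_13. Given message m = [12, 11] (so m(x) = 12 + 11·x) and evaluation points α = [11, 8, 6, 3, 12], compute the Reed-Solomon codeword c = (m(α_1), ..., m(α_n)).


c = [3, 9, 0, 6, 1]

Message polynomial: m(x) = 12 + 11·x (mod 13).
For each evaluation point α_i, compute m(α_i) mod 13:
  α_1 = 11: Horner steps 11 → 3, so m(11) = 3.
  α_2 = 8: Horner steps 11 → 9, so m(8) = 9.
  α_3 = 6: Horner steps 11 → 0, so m(6) = 0.
  α_4 = 3: Horner steps 11 → 6, so m(3) = 6.
  α_5 = 12: Horner steps 11 → 1, so m(12) = 1.
Codeword c = [3, 9, 0, 6, 1] ∈ F_13^5.


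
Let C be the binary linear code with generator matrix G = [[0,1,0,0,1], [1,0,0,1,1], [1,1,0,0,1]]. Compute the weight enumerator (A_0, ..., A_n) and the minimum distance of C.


Weight distribution: A_0 = 1, A_1 = 1, A_2 = 3, A_3 = 3. Minimum distance d = 1.

Enumerate all 2^3 = 8 messages m ∈ F_2^3.
For each, compute codeword c = mG in F_2^5, then tally its weight.
  m = 000 → c = 00000, weight = 0.
  m = 100 → c = 01001, weight = 2.
  m = 010 → c = 10011, weight = 3.
  m = 110 → c = 11010, weight = 3.
  m = 001 → c = 11001, weight = 3.
  m = 101 → c = 10000, weight = 1.
  m = 011 → c = 01010, weight = 2.
  m = 111 → c = 00011, weight = 2.
Tally weights:
  weight 0: 1 codewords.
  weight 1: 1 codewords.
  weight 2: 3 codewords.
  weight 3: 3 codewords.
Minimum distance d = smallest w > 0 with A_w > 0 = 1.
Sanity: Σ A_w = 8 = 2^3 = 8 ✓.


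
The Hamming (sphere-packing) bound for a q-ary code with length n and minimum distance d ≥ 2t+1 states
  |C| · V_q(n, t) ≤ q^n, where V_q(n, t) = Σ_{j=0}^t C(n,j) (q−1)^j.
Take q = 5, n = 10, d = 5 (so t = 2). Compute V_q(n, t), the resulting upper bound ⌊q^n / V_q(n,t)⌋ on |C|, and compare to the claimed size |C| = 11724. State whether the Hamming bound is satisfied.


V_q(n, t) = 761, q^n = 9765625, Hamming bound = 12832, |C| = 11724 ≤ bound (satisfied).

Step 1: Compute V_q(n, t) = Σ_{j=0}^2 C(n, j) (q−1)^j.
  j = 0: C(10,0)·(4)^0 = 1·1 = 1.
  j = 1: C(10,1)·(4)^1 = 10·4 = 40.
  j = 2: C(10,2)·(4)^2 = 45·16 = 720.
  V_q(n, t) = 1 + 40 + 720 = 761.
Step 2: q^n = 5^10 = 9765625.
Step 3: Hamming bound ⌊q^n / V_q(n,t)⌋ = ⌊9765625/761⌋ = 12832.
Step 4: Compare |C| = 11724 to 12832: satisfied.
The claimed |C| lies below the Hamming bound.
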